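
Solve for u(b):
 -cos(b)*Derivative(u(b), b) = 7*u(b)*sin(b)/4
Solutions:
 u(b) = C1*cos(b)^(7/4)


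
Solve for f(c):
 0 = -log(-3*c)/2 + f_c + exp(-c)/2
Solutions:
 f(c) = C1 + c*log(-c)/2 + c*(-1 + log(3))/2 + exp(-c)/2


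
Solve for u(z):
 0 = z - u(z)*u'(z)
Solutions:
 u(z) = -sqrt(C1 + z^2)
 u(z) = sqrt(C1 + z^2)


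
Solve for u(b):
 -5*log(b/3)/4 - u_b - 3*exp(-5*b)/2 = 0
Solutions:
 u(b) = C1 - 5*b*log(b)/4 + 5*b*(1 + log(3))/4 + 3*exp(-5*b)/10


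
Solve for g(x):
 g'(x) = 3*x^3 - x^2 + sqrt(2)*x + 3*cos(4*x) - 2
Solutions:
 g(x) = C1 + 3*x^4/4 - x^3/3 + sqrt(2)*x^2/2 - 2*x + 3*sin(4*x)/4


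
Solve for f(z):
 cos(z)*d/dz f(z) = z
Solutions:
 f(z) = C1 + Integral(z/cos(z), z)


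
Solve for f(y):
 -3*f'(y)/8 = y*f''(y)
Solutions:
 f(y) = C1 + C2*y^(5/8)


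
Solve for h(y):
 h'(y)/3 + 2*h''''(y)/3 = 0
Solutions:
 h(y) = C1 + C4*exp(-2^(2/3)*y/2) + (C2*sin(2^(2/3)*sqrt(3)*y/4) + C3*cos(2^(2/3)*sqrt(3)*y/4))*exp(2^(2/3)*y/4)


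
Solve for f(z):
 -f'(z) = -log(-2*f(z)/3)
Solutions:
 -Integral(1/(log(-_y) - log(3) + log(2)), (_y, f(z))) = C1 - z


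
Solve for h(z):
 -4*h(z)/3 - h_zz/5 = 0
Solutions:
 h(z) = C1*sin(2*sqrt(15)*z/3) + C2*cos(2*sqrt(15)*z/3)


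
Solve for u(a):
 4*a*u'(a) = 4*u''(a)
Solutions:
 u(a) = C1 + C2*erfi(sqrt(2)*a/2)


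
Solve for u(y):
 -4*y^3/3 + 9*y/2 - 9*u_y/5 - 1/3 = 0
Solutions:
 u(y) = C1 - 5*y^4/27 + 5*y^2/4 - 5*y/27


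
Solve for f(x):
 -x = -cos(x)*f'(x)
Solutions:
 f(x) = C1 + Integral(x/cos(x), x)


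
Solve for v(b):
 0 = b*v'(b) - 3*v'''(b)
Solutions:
 v(b) = C1 + Integral(C2*airyai(3^(2/3)*b/3) + C3*airybi(3^(2/3)*b/3), b)


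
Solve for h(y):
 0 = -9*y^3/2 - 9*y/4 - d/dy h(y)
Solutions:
 h(y) = C1 - 9*y^4/8 - 9*y^2/8


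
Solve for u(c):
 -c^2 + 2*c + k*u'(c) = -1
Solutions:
 u(c) = C1 + c^3/(3*k) - c^2/k - c/k


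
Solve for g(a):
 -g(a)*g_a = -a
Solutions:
 g(a) = -sqrt(C1 + a^2)
 g(a) = sqrt(C1 + a^2)


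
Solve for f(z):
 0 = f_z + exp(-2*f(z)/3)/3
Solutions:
 f(z) = 3*log(-sqrt(C1 - z)) - 3*log(3) + 3*log(2)/2
 f(z) = 3*log(C1 - z)/2 - 3*log(3) + 3*log(2)/2


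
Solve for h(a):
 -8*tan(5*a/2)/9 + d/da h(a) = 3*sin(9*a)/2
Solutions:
 h(a) = C1 - 16*log(cos(5*a/2))/45 - cos(9*a)/6


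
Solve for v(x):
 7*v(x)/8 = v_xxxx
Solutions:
 v(x) = C1*exp(-14^(1/4)*x/2) + C2*exp(14^(1/4)*x/2) + C3*sin(14^(1/4)*x/2) + C4*cos(14^(1/4)*x/2)


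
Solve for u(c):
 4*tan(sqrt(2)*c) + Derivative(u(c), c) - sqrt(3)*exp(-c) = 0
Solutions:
 u(c) = C1 - sqrt(2)*log(tan(sqrt(2)*c)^2 + 1) - sqrt(3)*exp(-c)


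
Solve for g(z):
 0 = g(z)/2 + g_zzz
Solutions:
 g(z) = C3*exp(-2^(2/3)*z/2) + (C1*sin(2^(2/3)*sqrt(3)*z/4) + C2*cos(2^(2/3)*sqrt(3)*z/4))*exp(2^(2/3)*z/4)


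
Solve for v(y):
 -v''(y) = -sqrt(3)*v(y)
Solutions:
 v(y) = C1*exp(-3^(1/4)*y) + C2*exp(3^(1/4)*y)


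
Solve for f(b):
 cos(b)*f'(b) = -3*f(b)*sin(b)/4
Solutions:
 f(b) = C1*cos(b)^(3/4)


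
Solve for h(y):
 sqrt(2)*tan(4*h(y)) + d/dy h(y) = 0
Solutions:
 h(y) = -asin(C1*exp(-4*sqrt(2)*y))/4 + pi/4
 h(y) = asin(C1*exp(-4*sqrt(2)*y))/4


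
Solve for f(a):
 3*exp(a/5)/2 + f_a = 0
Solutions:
 f(a) = C1 - 15*exp(a/5)/2


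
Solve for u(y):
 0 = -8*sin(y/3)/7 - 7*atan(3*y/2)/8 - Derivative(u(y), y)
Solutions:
 u(y) = C1 - 7*y*atan(3*y/2)/8 + 7*log(9*y^2 + 4)/24 + 24*cos(y/3)/7


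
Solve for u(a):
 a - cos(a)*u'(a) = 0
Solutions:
 u(a) = C1 + Integral(a/cos(a), a)


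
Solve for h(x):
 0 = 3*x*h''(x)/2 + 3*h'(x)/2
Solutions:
 h(x) = C1 + C2*log(x)


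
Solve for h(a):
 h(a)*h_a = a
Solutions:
 h(a) = -sqrt(C1 + a^2)
 h(a) = sqrt(C1 + a^2)


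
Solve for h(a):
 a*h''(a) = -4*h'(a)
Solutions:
 h(a) = C1 + C2/a^3


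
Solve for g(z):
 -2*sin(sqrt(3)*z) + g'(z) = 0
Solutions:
 g(z) = C1 - 2*sqrt(3)*cos(sqrt(3)*z)/3


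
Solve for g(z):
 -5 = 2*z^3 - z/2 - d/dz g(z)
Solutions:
 g(z) = C1 + z^4/2 - z^2/4 + 5*z


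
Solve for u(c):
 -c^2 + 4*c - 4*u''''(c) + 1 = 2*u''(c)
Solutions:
 u(c) = C1 + C2*c + C3*sin(sqrt(2)*c/2) + C4*cos(sqrt(2)*c/2) - c^4/24 + c^3/3 + 5*c^2/4


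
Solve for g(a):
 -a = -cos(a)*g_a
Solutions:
 g(a) = C1 + Integral(a/cos(a), a)


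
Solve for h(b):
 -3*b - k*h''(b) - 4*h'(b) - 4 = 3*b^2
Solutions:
 h(b) = C1 + C2*exp(-4*b/k) - b^3/4 + 3*b^2*k/16 - 3*b^2/8 - 3*b*k^2/32 + 3*b*k/16 - b


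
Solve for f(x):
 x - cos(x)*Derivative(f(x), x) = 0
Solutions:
 f(x) = C1 + Integral(x/cos(x), x)


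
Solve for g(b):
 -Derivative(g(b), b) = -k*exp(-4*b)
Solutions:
 g(b) = C1 - k*exp(-4*b)/4


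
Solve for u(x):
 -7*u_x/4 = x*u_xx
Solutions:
 u(x) = C1 + C2/x^(3/4)


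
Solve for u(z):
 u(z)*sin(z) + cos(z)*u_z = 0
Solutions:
 u(z) = C1*cos(z)


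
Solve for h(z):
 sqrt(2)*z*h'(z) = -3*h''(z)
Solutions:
 h(z) = C1 + C2*erf(2^(3/4)*sqrt(3)*z/6)


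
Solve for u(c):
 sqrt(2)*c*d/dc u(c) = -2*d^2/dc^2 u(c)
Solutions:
 u(c) = C1 + C2*erf(2^(1/4)*c/2)


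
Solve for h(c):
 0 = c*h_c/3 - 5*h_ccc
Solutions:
 h(c) = C1 + Integral(C2*airyai(15^(2/3)*c/15) + C3*airybi(15^(2/3)*c/15), c)


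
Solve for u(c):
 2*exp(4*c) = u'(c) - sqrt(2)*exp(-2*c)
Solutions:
 u(c) = C1 + exp(4*c)/2 - sqrt(2)*exp(-2*c)/2


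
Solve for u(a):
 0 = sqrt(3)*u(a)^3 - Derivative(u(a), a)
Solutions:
 u(a) = -sqrt(2)*sqrt(-1/(C1 + sqrt(3)*a))/2
 u(a) = sqrt(2)*sqrt(-1/(C1 + sqrt(3)*a))/2


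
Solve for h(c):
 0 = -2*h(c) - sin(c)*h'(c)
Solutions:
 h(c) = C1*(cos(c) + 1)/(cos(c) - 1)


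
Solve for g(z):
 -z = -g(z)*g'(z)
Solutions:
 g(z) = -sqrt(C1 + z^2)
 g(z) = sqrt(C1 + z^2)


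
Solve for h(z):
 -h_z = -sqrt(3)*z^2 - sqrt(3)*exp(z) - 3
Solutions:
 h(z) = C1 + sqrt(3)*z^3/3 + 3*z + sqrt(3)*exp(z)


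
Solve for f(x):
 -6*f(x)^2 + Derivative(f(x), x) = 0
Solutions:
 f(x) = -1/(C1 + 6*x)


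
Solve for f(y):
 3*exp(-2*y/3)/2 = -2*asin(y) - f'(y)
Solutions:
 f(y) = C1 - 2*y*asin(y) - 2*sqrt(1 - y^2) + 9*exp(-2*y/3)/4


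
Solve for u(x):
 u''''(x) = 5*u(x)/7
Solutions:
 u(x) = C1*exp(-5^(1/4)*7^(3/4)*x/7) + C2*exp(5^(1/4)*7^(3/4)*x/7) + C3*sin(5^(1/4)*7^(3/4)*x/7) + C4*cos(5^(1/4)*7^(3/4)*x/7)


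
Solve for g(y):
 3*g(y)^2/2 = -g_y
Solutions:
 g(y) = 2/(C1 + 3*y)


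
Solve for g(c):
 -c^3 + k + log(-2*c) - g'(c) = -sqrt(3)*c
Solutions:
 g(c) = C1 - c^4/4 + sqrt(3)*c^2/2 + c*(k - 1 + log(2)) + c*log(-c)


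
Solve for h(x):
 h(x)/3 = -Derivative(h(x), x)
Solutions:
 h(x) = C1*exp(-x/3)


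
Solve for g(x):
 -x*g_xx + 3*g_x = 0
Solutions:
 g(x) = C1 + C2*x^4


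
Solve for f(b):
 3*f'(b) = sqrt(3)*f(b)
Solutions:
 f(b) = C1*exp(sqrt(3)*b/3)


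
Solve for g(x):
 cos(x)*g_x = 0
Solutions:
 g(x) = C1


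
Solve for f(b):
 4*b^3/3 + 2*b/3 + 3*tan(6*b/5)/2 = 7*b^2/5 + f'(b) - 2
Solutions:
 f(b) = C1 + b^4/3 - 7*b^3/15 + b^2/3 + 2*b - 5*log(cos(6*b/5))/4


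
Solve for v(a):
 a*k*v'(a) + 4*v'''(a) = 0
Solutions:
 v(a) = C1 + Integral(C2*airyai(2^(1/3)*a*(-k)^(1/3)/2) + C3*airybi(2^(1/3)*a*(-k)^(1/3)/2), a)


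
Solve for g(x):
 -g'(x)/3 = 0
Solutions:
 g(x) = C1


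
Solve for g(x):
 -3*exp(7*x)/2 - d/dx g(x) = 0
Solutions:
 g(x) = C1 - 3*exp(7*x)/14


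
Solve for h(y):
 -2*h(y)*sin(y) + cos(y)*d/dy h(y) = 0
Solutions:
 h(y) = C1/cos(y)^2


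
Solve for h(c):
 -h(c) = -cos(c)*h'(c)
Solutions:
 h(c) = C1*sqrt(sin(c) + 1)/sqrt(sin(c) - 1)


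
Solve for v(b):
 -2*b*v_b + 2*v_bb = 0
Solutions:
 v(b) = C1 + C2*erfi(sqrt(2)*b/2)


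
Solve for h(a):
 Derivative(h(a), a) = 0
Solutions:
 h(a) = C1


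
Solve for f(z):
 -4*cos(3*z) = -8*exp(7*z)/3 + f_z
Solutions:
 f(z) = C1 + 8*exp(7*z)/21 - 4*sin(3*z)/3


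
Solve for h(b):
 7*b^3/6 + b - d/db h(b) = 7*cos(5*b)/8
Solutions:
 h(b) = C1 + 7*b^4/24 + b^2/2 - 7*sin(5*b)/40


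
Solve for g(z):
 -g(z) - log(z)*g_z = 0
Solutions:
 g(z) = C1*exp(-li(z))


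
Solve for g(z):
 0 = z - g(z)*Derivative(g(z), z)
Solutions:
 g(z) = -sqrt(C1 + z^2)
 g(z) = sqrt(C1 + z^2)


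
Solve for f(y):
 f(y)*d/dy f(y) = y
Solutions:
 f(y) = -sqrt(C1 + y^2)
 f(y) = sqrt(C1 + y^2)


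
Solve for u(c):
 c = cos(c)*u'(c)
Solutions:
 u(c) = C1 + Integral(c/cos(c), c)


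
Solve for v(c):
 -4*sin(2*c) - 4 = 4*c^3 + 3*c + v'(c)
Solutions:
 v(c) = C1 - c^4 - 3*c^2/2 - 4*c + 2*cos(2*c)


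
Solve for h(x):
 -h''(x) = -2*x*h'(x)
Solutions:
 h(x) = C1 + C2*erfi(x)


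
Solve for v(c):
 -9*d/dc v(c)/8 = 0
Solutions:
 v(c) = C1


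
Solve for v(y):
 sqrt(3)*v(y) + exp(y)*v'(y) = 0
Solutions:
 v(y) = C1*exp(sqrt(3)*exp(-y))


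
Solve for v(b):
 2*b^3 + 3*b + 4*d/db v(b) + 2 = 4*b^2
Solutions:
 v(b) = C1 - b^4/8 + b^3/3 - 3*b^2/8 - b/2


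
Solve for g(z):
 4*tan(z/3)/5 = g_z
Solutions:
 g(z) = C1 - 12*log(cos(z/3))/5


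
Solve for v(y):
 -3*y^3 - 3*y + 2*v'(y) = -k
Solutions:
 v(y) = C1 - k*y/2 + 3*y^4/8 + 3*y^2/4


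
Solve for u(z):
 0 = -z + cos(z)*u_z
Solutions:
 u(z) = C1 + Integral(z/cos(z), z)


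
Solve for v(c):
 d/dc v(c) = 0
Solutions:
 v(c) = C1


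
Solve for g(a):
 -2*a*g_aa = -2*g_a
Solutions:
 g(a) = C1 + C2*a^2


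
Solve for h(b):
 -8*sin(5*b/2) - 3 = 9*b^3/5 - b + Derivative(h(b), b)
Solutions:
 h(b) = C1 - 9*b^4/20 + b^2/2 - 3*b + 16*cos(5*b/2)/5


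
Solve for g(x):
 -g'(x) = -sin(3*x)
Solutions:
 g(x) = C1 - cos(3*x)/3


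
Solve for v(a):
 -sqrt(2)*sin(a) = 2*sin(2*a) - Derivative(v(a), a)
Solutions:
 v(a) = C1 + 2*sin(a)^2 - sqrt(2)*cos(a)


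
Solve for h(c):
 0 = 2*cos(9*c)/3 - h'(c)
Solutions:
 h(c) = C1 + 2*sin(9*c)/27


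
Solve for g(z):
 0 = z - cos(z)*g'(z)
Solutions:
 g(z) = C1 + Integral(z/cos(z), z)


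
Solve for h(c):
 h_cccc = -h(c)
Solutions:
 h(c) = (C1*sin(sqrt(2)*c/2) + C2*cos(sqrt(2)*c/2))*exp(-sqrt(2)*c/2) + (C3*sin(sqrt(2)*c/2) + C4*cos(sqrt(2)*c/2))*exp(sqrt(2)*c/2)


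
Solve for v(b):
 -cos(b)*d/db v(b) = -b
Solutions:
 v(b) = C1 + Integral(b/cos(b), b)


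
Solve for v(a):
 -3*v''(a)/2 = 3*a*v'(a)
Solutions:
 v(a) = C1 + C2*erf(a)


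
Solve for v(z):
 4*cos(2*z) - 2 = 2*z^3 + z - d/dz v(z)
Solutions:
 v(z) = C1 + z^4/2 + z^2/2 + 2*z - 2*sin(2*z)


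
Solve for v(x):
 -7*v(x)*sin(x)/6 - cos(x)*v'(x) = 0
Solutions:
 v(x) = C1*cos(x)^(7/6)


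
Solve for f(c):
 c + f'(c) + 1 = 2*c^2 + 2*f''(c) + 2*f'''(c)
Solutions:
 f(c) = C1 + C2*exp(c*(-1 + sqrt(3))/2) + C3*exp(-c*(1 + sqrt(3))/2) + 2*c^3/3 + 7*c^2/2 + 21*c


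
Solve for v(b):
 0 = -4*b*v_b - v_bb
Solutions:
 v(b) = C1 + C2*erf(sqrt(2)*b)


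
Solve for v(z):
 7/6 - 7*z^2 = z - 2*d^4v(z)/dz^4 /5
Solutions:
 v(z) = C1 + C2*z + C3*z^2 + C4*z^3 + 7*z^6/144 + z^5/48 - 35*z^4/288


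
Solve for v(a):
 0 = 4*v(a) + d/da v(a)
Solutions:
 v(a) = C1*exp(-4*a)


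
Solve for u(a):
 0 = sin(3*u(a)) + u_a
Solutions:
 u(a) = -acos((-C1 - exp(6*a))/(C1 - exp(6*a)))/3 + 2*pi/3
 u(a) = acos((-C1 - exp(6*a))/(C1 - exp(6*a)))/3


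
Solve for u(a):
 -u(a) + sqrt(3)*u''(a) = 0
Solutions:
 u(a) = C1*exp(-3^(3/4)*a/3) + C2*exp(3^(3/4)*a/3)


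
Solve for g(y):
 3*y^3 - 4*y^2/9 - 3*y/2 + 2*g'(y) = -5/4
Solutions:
 g(y) = C1 - 3*y^4/8 + 2*y^3/27 + 3*y^2/8 - 5*y/8


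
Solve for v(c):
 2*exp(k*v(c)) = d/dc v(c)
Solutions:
 v(c) = Piecewise((log(-1/(C1*k + 2*c*k))/k, Ne(k, 0)), (nan, True))
 v(c) = Piecewise((C1 + 2*c, Eq(k, 0)), (nan, True))


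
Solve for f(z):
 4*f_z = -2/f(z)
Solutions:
 f(z) = -sqrt(C1 - z)
 f(z) = sqrt(C1 - z)


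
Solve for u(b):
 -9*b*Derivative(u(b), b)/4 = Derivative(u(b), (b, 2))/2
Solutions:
 u(b) = C1 + C2*erf(3*b/2)


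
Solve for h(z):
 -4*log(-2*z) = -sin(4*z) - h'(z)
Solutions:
 h(z) = C1 + 4*z*log(-z) - 4*z + 4*z*log(2) + cos(4*z)/4


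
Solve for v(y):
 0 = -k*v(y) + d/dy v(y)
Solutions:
 v(y) = C1*exp(k*y)


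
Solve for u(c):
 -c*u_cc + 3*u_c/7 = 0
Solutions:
 u(c) = C1 + C2*c^(10/7)


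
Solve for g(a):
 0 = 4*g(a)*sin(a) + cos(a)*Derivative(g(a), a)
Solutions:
 g(a) = C1*cos(a)^4


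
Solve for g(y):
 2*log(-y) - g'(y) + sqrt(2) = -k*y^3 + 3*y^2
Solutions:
 g(y) = C1 + k*y^4/4 - y^3 + 2*y*log(-y) + y*(-2 + sqrt(2))


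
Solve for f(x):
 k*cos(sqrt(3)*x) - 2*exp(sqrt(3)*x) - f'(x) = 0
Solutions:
 f(x) = C1 + sqrt(3)*k*sin(sqrt(3)*x)/3 - 2*sqrt(3)*exp(sqrt(3)*x)/3


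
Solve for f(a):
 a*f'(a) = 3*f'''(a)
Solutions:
 f(a) = C1 + Integral(C2*airyai(3^(2/3)*a/3) + C3*airybi(3^(2/3)*a/3), a)


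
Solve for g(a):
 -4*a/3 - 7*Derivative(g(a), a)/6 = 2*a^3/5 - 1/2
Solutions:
 g(a) = C1 - 3*a^4/35 - 4*a^2/7 + 3*a/7


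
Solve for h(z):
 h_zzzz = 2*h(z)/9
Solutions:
 h(z) = C1*exp(-2^(1/4)*sqrt(3)*z/3) + C2*exp(2^(1/4)*sqrt(3)*z/3) + C3*sin(2^(1/4)*sqrt(3)*z/3) + C4*cos(2^(1/4)*sqrt(3)*z/3)


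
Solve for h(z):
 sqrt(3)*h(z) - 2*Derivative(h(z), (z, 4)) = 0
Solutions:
 h(z) = C1*exp(-2^(3/4)*3^(1/8)*z/2) + C2*exp(2^(3/4)*3^(1/8)*z/2) + C3*sin(2^(3/4)*3^(1/8)*z/2) + C4*cos(2^(3/4)*3^(1/8)*z/2)


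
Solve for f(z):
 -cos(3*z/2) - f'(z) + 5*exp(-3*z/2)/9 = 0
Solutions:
 f(z) = C1 - 2*sin(3*z/2)/3 - 10*exp(-3*z/2)/27


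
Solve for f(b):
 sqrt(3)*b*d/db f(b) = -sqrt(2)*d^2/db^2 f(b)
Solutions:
 f(b) = C1 + C2*erf(6^(1/4)*b/2)


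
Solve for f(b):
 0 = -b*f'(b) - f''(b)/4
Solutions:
 f(b) = C1 + C2*erf(sqrt(2)*b)


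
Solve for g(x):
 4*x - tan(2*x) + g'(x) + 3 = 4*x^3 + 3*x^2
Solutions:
 g(x) = C1 + x^4 + x^3 - 2*x^2 - 3*x - log(cos(2*x))/2


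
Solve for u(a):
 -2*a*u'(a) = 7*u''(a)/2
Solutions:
 u(a) = C1 + C2*erf(sqrt(14)*a/7)


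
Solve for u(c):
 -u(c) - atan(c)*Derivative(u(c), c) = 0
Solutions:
 u(c) = C1*exp(-Integral(1/atan(c), c))


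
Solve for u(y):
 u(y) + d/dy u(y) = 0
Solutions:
 u(y) = C1*exp(-y)


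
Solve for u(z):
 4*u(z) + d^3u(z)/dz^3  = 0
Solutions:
 u(z) = C3*exp(-2^(2/3)*z) + (C1*sin(2^(2/3)*sqrt(3)*z/2) + C2*cos(2^(2/3)*sqrt(3)*z/2))*exp(2^(2/3)*z/2)


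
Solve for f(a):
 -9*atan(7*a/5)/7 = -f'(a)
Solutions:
 f(a) = C1 + 9*a*atan(7*a/5)/7 - 45*log(49*a^2 + 25)/98


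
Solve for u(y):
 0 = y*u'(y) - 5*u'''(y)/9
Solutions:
 u(y) = C1 + Integral(C2*airyai(15^(2/3)*y/5) + C3*airybi(15^(2/3)*y/5), y)


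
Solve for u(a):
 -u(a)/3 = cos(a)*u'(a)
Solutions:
 u(a) = C1*(sin(a) - 1)^(1/6)/(sin(a) + 1)^(1/6)


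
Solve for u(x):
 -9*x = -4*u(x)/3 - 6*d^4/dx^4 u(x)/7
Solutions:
 u(x) = 27*x/4 + (C1*sin(2^(3/4)*sqrt(3)*7^(1/4)*x/6) + C2*cos(2^(3/4)*sqrt(3)*7^(1/4)*x/6))*exp(-2^(3/4)*sqrt(3)*7^(1/4)*x/6) + (C3*sin(2^(3/4)*sqrt(3)*7^(1/4)*x/6) + C4*cos(2^(3/4)*sqrt(3)*7^(1/4)*x/6))*exp(2^(3/4)*sqrt(3)*7^(1/4)*x/6)


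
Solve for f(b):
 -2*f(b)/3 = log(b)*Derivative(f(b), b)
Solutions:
 f(b) = C1*exp(-2*li(b)/3)


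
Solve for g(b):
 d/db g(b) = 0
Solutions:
 g(b) = C1


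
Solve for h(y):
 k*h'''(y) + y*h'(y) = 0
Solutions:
 h(y) = C1 + Integral(C2*airyai(y*(-1/k)^(1/3)) + C3*airybi(y*(-1/k)^(1/3)), y)


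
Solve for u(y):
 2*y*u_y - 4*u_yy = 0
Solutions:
 u(y) = C1 + C2*erfi(y/2)


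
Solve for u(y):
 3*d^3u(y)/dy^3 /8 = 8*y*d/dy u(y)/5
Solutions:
 u(y) = C1 + Integral(C2*airyai(4*15^(2/3)*y/15) + C3*airybi(4*15^(2/3)*y/15), y)


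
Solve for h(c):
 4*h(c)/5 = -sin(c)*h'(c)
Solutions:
 h(c) = C1*(cos(c) + 1)^(2/5)/(cos(c) - 1)^(2/5)


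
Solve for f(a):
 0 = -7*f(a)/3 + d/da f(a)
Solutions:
 f(a) = C1*exp(7*a/3)


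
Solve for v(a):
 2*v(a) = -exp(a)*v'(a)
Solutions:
 v(a) = C1*exp(2*exp(-a))


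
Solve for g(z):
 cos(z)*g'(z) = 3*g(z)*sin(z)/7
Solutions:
 g(z) = C1/cos(z)^(3/7)


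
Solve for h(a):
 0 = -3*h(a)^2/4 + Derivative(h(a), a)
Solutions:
 h(a) = -4/(C1 + 3*a)


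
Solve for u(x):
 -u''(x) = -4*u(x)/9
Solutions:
 u(x) = C1*exp(-2*x/3) + C2*exp(2*x/3)


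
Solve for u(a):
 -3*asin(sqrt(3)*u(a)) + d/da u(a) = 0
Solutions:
 Integral(1/asin(sqrt(3)*_y), (_y, u(a))) = C1 + 3*a


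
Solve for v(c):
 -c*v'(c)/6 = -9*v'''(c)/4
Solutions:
 v(c) = C1 + Integral(C2*airyai(2^(1/3)*c/3) + C3*airybi(2^(1/3)*c/3), c)


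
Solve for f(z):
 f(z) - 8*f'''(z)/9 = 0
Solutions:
 f(z) = C3*exp(3^(2/3)*z/2) + (C1*sin(3*3^(1/6)*z/4) + C2*cos(3*3^(1/6)*z/4))*exp(-3^(2/3)*z/4)


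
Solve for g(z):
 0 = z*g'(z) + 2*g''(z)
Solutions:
 g(z) = C1 + C2*erf(z/2)


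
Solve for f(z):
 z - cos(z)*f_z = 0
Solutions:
 f(z) = C1 + Integral(z/cos(z), z)


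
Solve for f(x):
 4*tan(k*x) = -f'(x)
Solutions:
 f(x) = C1 - 4*Piecewise((-log(cos(k*x))/k, Ne(k, 0)), (0, True))


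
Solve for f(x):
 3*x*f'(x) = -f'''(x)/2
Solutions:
 f(x) = C1 + Integral(C2*airyai(-6^(1/3)*x) + C3*airybi(-6^(1/3)*x), x)


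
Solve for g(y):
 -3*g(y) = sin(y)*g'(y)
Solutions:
 g(y) = C1*(cos(y) + 1)^(3/2)/(cos(y) - 1)^(3/2)


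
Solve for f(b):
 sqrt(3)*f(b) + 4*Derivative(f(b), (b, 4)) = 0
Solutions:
 f(b) = (C1*sin(3^(1/8)*b/2) + C2*cos(3^(1/8)*b/2))*exp(-3^(1/8)*b/2) + (C3*sin(3^(1/8)*b/2) + C4*cos(3^(1/8)*b/2))*exp(3^(1/8)*b/2)


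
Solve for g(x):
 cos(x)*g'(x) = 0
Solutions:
 g(x) = C1


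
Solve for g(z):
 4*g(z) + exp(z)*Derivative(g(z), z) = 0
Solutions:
 g(z) = C1*exp(4*exp(-z))


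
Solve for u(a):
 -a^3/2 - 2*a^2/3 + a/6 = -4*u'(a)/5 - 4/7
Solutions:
 u(a) = C1 + 5*a^4/32 + 5*a^3/18 - 5*a^2/48 - 5*a/7


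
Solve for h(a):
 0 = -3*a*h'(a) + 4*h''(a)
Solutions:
 h(a) = C1 + C2*erfi(sqrt(6)*a/4)


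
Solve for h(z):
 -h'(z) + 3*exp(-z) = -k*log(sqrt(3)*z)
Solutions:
 h(z) = C1 + k*z*log(z) + k*z*(-1 + log(3)/2) - 3*exp(-z)


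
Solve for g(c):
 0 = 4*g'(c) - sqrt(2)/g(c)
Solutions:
 g(c) = -sqrt(C1 + 2*sqrt(2)*c)/2
 g(c) = sqrt(C1 + 2*sqrt(2)*c)/2


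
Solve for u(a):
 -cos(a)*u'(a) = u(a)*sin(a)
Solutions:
 u(a) = C1*cos(a)


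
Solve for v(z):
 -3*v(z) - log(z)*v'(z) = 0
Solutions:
 v(z) = C1*exp(-3*li(z))


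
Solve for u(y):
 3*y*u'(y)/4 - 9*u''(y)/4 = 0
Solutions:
 u(y) = C1 + C2*erfi(sqrt(6)*y/6)


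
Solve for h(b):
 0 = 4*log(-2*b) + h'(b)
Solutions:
 h(b) = C1 - 4*b*log(-b) + 4*b*(1 - log(2))


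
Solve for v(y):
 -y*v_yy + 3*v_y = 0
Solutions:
 v(y) = C1 + C2*y^4


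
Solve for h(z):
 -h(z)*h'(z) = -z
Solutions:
 h(z) = -sqrt(C1 + z^2)
 h(z) = sqrt(C1 + z^2)


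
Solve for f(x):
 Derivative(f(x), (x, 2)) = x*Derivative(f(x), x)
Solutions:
 f(x) = C1 + C2*erfi(sqrt(2)*x/2)


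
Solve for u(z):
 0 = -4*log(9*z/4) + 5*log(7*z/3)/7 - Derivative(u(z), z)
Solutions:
 u(z) = C1 - 23*z*log(z)/7 - 61*z*log(3)/7 + 5*z*log(7)/7 + 23*z/7 + 8*z*log(2)


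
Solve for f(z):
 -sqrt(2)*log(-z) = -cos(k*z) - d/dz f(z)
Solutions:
 f(z) = C1 + sqrt(2)*z*(log(-z) - 1) - Piecewise((sin(k*z)/k, Ne(k, 0)), (z, True))


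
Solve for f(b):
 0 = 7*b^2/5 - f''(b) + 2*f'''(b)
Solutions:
 f(b) = C1 + C2*b + C3*exp(b/2) + 7*b^4/60 + 14*b^3/15 + 28*b^2/5


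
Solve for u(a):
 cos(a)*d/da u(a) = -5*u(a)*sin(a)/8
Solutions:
 u(a) = C1*cos(a)^(5/8)


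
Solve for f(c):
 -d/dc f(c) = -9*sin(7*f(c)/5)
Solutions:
 -9*c + 5*log(cos(7*f(c)/5) - 1)/14 - 5*log(cos(7*f(c)/5) + 1)/14 = C1


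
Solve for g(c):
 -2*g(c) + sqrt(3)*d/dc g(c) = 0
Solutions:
 g(c) = C1*exp(2*sqrt(3)*c/3)


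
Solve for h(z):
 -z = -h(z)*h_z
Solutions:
 h(z) = -sqrt(C1 + z^2)
 h(z) = sqrt(C1 + z^2)


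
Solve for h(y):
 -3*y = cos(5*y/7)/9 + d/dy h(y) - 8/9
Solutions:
 h(y) = C1 - 3*y^2/2 + 8*y/9 - 7*sin(5*y/7)/45


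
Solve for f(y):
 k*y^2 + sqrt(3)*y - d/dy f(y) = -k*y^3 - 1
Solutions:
 f(y) = C1 + k*y^4/4 + k*y^3/3 + sqrt(3)*y^2/2 + y


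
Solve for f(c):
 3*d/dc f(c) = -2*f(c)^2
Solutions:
 f(c) = 3/(C1 + 2*c)


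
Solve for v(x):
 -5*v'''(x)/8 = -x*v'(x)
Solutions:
 v(x) = C1 + Integral(C2*airyai(2*5^(2/3)*x/5) + C3*airybi(2*5^(2/3)*x/5), x)


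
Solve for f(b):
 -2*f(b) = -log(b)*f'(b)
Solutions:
 f(b) = C1*exp(2*li(b))


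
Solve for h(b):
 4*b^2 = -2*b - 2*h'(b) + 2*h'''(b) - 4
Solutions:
 h(b) = C1 + C2*exp(-b) + C3*exp(b) - 2*b^3/3 - b^2/2 - 6*b


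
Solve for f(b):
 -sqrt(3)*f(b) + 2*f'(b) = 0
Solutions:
 f(b) = C1*exp(sqrt(3)*b/2)


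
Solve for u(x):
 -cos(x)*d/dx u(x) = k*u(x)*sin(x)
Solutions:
 u(x) = C1*exp(k*log(cos(x)))


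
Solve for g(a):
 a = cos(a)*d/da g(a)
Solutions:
 g(a) = C1 + Integral(a/cos(a), a)


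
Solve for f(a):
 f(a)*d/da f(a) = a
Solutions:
 f(a) = -sqrt(C1 + a^2)
 f(a) = sqrt(C1 + a^2)


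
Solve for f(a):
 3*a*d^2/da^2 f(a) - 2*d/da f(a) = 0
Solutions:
 f(a) = C1 + C2*a^(5/3)


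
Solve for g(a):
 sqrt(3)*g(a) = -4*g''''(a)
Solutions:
 g(a) = (C1*sin(3^(1/8)*a/2) + C2*cos(3^(1/8)*a/2))*exp(-3^(1/8)*a/2) + (C3*sin(3^(1/8)*a/2) + C4*cos(3^(1/8)*a/2))*exp(3^(1/8)*a/2)


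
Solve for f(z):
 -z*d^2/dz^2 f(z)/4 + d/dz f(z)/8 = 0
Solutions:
 f(z) = C1 + C2*z^(3/2)


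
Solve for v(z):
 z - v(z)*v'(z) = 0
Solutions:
 v(z) = -sqrt(C1 + z^2)
 v(z) = sqrt(C1 + z^2)


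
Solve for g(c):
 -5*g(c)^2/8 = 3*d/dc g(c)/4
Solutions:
 g(c) = 6/(C1 + 5*c)


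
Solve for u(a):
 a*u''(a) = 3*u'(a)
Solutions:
 u(a) = C1 + C2*a^4


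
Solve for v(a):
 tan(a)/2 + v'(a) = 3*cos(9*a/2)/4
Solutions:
 v(a) = C1 + log(cos(a))/2 + sin(9*a/2)/6


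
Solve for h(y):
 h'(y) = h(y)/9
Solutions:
 h(y) = C1*exp(y/9)


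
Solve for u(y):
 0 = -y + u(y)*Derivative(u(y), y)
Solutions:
 u(y) = -sqrt(C1 + y^2)
 u(y) = sqrt(C1 + y^2)


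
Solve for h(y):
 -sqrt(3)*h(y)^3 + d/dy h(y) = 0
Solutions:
 h(y) = -sqrt(2)*sqrt(-1/(C1 + sqrt(3)*y))/2
 h(y) = sqrt(2)*sqrt(-1/(C1 + sqrt(3)*y))/2


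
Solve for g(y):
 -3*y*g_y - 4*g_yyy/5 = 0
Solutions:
 g(y) = C1 + Integral(C2*airyai(-30^(1/3)*y/2) + C3*airybi(-30^(1/3)*y/2), y)


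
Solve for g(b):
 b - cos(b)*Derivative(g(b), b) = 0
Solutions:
 g(b) = C1 + Integral(b/cos(b), b)


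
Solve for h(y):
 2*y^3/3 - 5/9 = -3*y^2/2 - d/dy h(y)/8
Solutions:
 h(y) = C1 - 4*y^4/3 - 4*y^3 + 40*y/9


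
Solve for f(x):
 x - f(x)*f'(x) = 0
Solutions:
 f(x) = -sqrt(C1 + x^2)
 f(x) = sqrt(C1 + x^2)


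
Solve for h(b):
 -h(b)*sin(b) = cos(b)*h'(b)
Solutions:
 h(b) = C1*cos(b)


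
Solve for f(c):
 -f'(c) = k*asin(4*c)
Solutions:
 f(c) = C1 - k*(c*asin(4*c) + sqrt(1 - 16*c^2)/4)


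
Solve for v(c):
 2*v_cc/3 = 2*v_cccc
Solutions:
 v(c) = C1 + C2*c + C3*exp(-sqrt(3)*c/3) + C4*exp(sqrt(3)*c/3)


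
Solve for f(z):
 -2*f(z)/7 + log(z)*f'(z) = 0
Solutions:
 f(z) = C1*exp(2*li(z)/7)


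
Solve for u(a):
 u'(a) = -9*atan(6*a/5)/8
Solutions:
 u(a) = C1 - 9*a*atan(6*a/5)/8 + 15*log(36*a^2 + 25)/32


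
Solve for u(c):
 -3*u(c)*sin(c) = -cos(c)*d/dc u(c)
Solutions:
 u(c) = C1/cos(c)^3


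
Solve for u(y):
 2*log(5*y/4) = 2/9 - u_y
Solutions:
 u(y) = C1 - 2*y*log(y) + y*log(16/25) + 20*y/9


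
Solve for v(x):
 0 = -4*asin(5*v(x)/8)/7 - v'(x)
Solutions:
 Integral(1/asin(5*_y/8), (_y, v(x))) = C1 - 4*x/7


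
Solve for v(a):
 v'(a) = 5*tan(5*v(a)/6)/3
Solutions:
 v(a) = -6*asin(C1*exp(25*a/18))/5 + 6*pi/5
 v(a) = 6*asin(C1*exp(25*a/18))/5


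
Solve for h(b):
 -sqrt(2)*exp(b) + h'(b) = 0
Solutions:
 h(b) = C1 + sqrt(2)*exp(b)


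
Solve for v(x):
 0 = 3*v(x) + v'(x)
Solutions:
 v(x) = C1*exp(-3*x)


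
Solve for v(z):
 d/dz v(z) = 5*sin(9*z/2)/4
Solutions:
 v(z) = C1 - 5*cos(9*z/2)/18


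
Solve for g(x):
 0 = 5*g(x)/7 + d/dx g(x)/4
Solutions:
 g(x) = C1*exp(-20*x/7)


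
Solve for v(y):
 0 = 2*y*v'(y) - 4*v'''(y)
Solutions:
 v(y) = C1 + Integral(C2*airyai(2^(2/3)*y/2) + C3*airybi(2^(2/3)*y/2), y)


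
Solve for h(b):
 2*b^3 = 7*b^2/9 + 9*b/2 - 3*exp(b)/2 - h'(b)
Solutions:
 h(b) = C1 - b^4/2 + 7*b^3/27 + 9*b^2/4 - 3*exp(b)/2


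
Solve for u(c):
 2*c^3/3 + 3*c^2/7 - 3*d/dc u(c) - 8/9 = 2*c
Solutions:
 u(c) = C1 + c^4/18 + c^3/21 - c^2/3 - 8*c/27


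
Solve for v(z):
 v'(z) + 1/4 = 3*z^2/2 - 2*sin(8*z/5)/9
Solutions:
 v(z) = C1 + z^3/2 - z/4 + 5*cos(8*z/5)/36


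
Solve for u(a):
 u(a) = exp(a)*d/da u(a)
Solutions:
 u(a) = C1*exp(-exp(-a))


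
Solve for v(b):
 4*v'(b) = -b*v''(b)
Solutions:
 v(b) = C1 + C2/b^3


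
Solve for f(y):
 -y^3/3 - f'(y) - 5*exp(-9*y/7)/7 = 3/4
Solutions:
 f(y) = C1 - y^4/12 - 3*y/4 + 5*exp(-9*y/7)/9


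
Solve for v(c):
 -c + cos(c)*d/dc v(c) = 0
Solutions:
 v(c) = C1 + Integral(c/cos(c), c)


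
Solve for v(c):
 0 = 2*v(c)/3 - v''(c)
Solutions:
 v(c) = C1*exp(-sqrt(6)*c/3) + C2*exp(sqrt(6)*c/3)


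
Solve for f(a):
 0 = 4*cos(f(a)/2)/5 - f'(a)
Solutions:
 -4*a/5 - log(sin(f(a)/2) - 1) + log(sin(f(a)/2) + 1) = C1


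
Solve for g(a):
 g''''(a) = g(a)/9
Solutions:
 g(a) = C1*exp(-sqrt(3)*a/3) + C2*exp(sqrt(3)*a/3) + C3*sin(sqrt(3)*a/3) + C4*cos(sqrt(3)*a/3)


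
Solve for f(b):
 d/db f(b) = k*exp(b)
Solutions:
 f(b) = C1 + k*exp(b)


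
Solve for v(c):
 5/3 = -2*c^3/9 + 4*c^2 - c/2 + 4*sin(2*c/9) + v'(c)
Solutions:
 v(c) = C1 + c^4/18 - 4*c^3/3 + c^2/4 + 5*c/3 + 18*cos(2*c/9)


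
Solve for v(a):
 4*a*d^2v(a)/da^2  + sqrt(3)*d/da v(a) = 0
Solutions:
 v(a) = C1 + C2*a^(1 - sqrt(3)/4)


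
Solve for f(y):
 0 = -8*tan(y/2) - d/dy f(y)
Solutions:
 f(y) = C1 + 16*log(cos(y/2))


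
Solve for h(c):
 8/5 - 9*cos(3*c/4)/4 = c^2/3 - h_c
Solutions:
 h(c) = C1 + c^3/9 - 8*c/5 + 3*sin(3*c/4)


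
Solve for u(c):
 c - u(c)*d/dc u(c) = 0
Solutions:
 u(c) = -sqrt(C1 + c^2)
 u(c) = sqrt(C1 + c^2)


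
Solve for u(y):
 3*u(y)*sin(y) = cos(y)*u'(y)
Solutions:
 u(y) = C1/cos(y)^3


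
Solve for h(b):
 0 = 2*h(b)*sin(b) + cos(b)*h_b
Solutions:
 h(b) = C1*cos(b)^2


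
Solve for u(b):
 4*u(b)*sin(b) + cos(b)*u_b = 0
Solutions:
 u(b) = C1*cos(b)^4


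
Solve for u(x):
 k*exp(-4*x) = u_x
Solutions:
 u(x) = C1 - k*exp(-4*x)/4


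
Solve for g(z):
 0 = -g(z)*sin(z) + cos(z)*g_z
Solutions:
 g(z) = C1/cos(z)


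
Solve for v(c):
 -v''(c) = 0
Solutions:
 v(c) = C1 + C2*c


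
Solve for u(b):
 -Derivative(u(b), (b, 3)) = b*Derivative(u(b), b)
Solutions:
 u(b) = C1 + Integral(C2*airyai(-b) + C3*airybi(-b), b)


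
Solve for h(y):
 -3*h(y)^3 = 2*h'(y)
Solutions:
 h(y) = -sqrt(-1/(C1 - 3*y))
 h(y) = sqrt(-1/(C1 - 3*y))


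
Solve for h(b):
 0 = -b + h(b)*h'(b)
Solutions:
 h(b) = -sqrt(C1 + b^2)
 h(b) = sqrt(C1 + b^2)


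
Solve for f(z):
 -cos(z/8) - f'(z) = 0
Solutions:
 f(z) = C1 - 8*sin(z/8)


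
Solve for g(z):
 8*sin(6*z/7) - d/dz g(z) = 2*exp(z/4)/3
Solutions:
 g(z) = C1 - 8*exp(z/4)/3 - 28*cos(6*z/7)/3


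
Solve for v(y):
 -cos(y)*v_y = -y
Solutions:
 v(y) = C1 + Integral(y/cos(y), y)


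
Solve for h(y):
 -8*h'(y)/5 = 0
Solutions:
 h(y) = C1


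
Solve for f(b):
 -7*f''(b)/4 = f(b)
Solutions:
 f(b) = C1*sin(2*sqrt(7)*b/7) + C2*cos(2*sqrt(7)*b/7)


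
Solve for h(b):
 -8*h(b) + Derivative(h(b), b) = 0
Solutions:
 h(b) = C1*exp(8*b)


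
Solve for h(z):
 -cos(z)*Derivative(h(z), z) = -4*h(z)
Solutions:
 h(z) = C1*(sin(z)^2 + 2*sin(z) + 1)/(sin(z)^2 - 2*sin(z) + 1)


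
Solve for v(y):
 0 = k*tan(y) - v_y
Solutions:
 v(y) = C1 - k*log(cos(y))


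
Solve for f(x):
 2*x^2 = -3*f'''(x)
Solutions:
 f(x) = C1 + C2*x + C3*x^2 - x^5/90


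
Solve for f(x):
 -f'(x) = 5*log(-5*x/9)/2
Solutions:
 f(x) = C1 - 5*x*log(-x)/2 + x*(-5*log(5)/2 + 5/2 + 5*log(3))


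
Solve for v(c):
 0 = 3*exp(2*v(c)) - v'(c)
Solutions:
 v(c) = log(-sqrt(-1/(C1 + 3*c))) - log(2)/2
 v(c) = log(-1/(C1 + 3*c))/2 - log(2)/2


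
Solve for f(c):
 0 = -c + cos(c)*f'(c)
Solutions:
 f(c) = C1 + Integral(c/cos(c), c)


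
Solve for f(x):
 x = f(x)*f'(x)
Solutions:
 f(x) = -sqrt(C1 + x^2)
 f(x) = sqrt(C1 + x^2)


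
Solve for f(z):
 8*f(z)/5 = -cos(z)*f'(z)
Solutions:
 f(z) = C1*(sin(z) - 1)^(4/5)/(sin(z) + 1)^(4/5)


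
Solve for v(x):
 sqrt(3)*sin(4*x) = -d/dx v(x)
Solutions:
 v(x) = C1 + sqrt(3)*cos(4*x)/4


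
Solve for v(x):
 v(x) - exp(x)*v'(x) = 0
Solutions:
 v(x) = C1*exp(-exp(-x))


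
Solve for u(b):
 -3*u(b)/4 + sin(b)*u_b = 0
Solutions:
 u(b) = C1*(cos(b) - 1)^(3/8)/(cos(b) + 1)^(3/8)


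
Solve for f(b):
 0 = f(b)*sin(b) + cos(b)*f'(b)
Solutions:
 f(b) = C1*cos(b)


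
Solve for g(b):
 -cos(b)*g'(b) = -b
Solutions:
 g(b) = C1 + Integral(b/cos(b), b)


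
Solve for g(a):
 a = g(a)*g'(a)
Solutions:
 g(a) = -sqrt(C1 + a^2)
 g(a) = sqrt(C1 + a^2)


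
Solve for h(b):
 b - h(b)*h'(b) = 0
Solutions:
 h(b) = -sqrt(C1 + b^2)
 h(b) = sqrt(C1 + b^2)


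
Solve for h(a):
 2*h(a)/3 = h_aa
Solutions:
 h(a) = C1*exp(-sqrt(6)*a/3) + C2*exp(sqrt(6)*a/3)


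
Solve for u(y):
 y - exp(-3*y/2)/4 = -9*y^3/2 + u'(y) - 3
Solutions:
 u(y) = C1 + 9*y^4/8 + y^2/2 + 3*y + exp(-3*y/2)/6


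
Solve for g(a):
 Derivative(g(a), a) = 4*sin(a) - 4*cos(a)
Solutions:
 g(a) = C1 - 4*sqrt(2)*sin(a + pi/4)


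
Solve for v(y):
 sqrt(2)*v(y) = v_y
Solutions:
 v(y) = C1*exp(sqrt(2)*y)


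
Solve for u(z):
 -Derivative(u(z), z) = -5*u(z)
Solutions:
 u(z) = C1*exp(5*z)


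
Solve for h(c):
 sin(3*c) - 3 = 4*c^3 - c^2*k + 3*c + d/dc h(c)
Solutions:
 h(c) = C1 - c^4 + c^3*k/3 - 3*c^2/2 - 3*c - cos(3*c)/3


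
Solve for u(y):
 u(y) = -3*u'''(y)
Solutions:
 u(y) = C3*exp(-3^(2/3)*y/3) + (C1*sin(3^(1/6)*y/2) + C2*cos(3^(1/6)*y/2))*exp(3^(2/3)*y/6)


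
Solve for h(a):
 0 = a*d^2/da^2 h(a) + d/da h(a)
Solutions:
 h(a) = C1 + C2*log(a)


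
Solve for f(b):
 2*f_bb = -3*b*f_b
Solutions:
 f(b) = C1 + C2*erf(sqrt(3)*b/2)


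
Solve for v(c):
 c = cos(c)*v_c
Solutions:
 v(c) = C1 + Integral(c/cos(c), c)


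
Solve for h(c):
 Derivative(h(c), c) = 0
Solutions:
 h(c) = C1


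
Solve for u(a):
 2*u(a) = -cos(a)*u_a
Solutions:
 u(a) = C1*(sin(a) - 1)/(sin(a) + 1)


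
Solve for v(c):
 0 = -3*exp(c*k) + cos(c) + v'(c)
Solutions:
 v(c) = C1 - sin(c) + 3*exp(c*k)/k


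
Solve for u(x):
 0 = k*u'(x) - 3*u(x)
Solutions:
 u(x) = C1*exp(3*x/k)


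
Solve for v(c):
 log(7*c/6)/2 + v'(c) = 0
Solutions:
 v(c) = C1 - c*log(c)/2 - c*log(7)/2 + c/2 + c*log(6)/2


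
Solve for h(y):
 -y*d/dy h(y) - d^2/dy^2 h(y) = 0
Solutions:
 h(y) = C1 + C2*erf(sqrt(2)*y/2)


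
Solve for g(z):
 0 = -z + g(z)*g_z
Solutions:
 g(z) = -sqrt(C1 + z^2)
 g(z) = sqrt(C1 + z^2)


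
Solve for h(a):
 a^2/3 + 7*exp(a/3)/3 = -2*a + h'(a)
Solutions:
 h(a) = C1 + a^3/9 + a^2 + 7*exp(a/3)


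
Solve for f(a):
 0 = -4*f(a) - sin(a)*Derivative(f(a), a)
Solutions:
 f(a) = C1*(cos(a)^2 + 2*cos(a) + 1)/(cos(a)^2 - 2*cos(a) + 1)


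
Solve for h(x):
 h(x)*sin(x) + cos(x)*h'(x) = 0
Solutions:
 h(x) = C1*cos(x)


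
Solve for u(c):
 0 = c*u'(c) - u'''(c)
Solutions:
 u(c) = C1 + Integral(C2*airyai(c) + C3*airybi(c), c)


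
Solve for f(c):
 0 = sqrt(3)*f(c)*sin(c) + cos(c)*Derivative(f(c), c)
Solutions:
 f(c) = C1*cos(c)^(sqrt(3))


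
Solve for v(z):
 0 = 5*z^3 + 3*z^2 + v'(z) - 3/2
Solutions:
 v(z) = C1 - 5*z^4/4 - z^3 + 3*z/2


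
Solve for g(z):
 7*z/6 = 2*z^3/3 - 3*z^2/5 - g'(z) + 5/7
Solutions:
 g(z) = C1 + z^4/6 - z^3/5 - 7*z^2/12 + 5*z/7


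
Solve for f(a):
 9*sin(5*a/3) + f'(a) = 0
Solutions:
 f(a) = C1 + 27*cos(5*a/3)/5


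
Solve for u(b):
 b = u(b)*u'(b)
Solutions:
 u(b) = -sqrt(C1 + b^2)
 u(b) = sqrt(C1 + b^2)


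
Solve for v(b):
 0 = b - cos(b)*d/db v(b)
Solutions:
 v(b) = C1 + Integral(b/cos(b), b)


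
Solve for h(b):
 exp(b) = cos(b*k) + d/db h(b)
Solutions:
 h(b) = C1 + exp(b) - sin(b*k)/k


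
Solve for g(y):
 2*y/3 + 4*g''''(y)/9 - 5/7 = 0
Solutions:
 g(y) = C1 + C2*y + C3*y^2 + C4*y^3 - y^5/80 + 15*y^4/224


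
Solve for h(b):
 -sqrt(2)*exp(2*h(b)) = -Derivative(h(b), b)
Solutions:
 h(b) = log(-sqrt(-1/(C1 + sqrt(2)*b))) - log(2)/2
 h(b) = log(-1/(C1 + sqrt(2)*b))/2 - log(2)/2


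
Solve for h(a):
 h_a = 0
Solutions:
 h(a) = C1


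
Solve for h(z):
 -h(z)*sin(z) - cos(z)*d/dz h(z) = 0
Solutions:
 h(z) = C1*cos(z)


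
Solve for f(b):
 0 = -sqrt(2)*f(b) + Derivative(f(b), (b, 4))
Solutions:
 f(b) = C1*exp(-2^(1/8)*b) + C2*exp(2^(1/8)*b) + C3*sin(2^(1/8)*b) + C4*cos(2^(1/8)*b)


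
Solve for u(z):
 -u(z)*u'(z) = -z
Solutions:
 u(z) = -sqrt(C1 + z^2)
 u(z) = sqrt(C1 + z^2)


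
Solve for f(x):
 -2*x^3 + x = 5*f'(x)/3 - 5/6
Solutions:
 f(x) = C1 - 3*x^4/10 + 3*x^2/10 + x/2


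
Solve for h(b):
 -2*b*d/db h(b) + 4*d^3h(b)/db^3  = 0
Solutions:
 h(b) = C1 + Integral(C2*airyai(2^(2/3)*b/2) + C3*airybi(2^(2/3)*b/2), b)


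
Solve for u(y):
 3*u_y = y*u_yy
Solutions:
 u(y) = C1 + C2*y^4


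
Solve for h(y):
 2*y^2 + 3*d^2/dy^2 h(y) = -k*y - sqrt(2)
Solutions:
 h(y) = C1 + C2*y - k*y^3/18 - y^4/18 - sqrt(2)*y^2/6


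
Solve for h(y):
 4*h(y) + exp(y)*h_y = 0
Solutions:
 h(y) = C1*exp(4*exp(-y))


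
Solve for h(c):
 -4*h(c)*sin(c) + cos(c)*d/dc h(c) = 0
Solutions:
 h(c) = C1/cos(c)^4


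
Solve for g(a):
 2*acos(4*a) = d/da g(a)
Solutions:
 g(a) = C1 + 2*a*acos(4*a) - sqrt(1 - 16*a^2)/2


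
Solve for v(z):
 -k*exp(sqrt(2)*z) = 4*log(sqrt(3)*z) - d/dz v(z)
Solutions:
 v(z) = C1 + sqrt(2)*k*exp(sqrt(2)*z)/2 + 4*z*log(z) + 2*z*(-2 + log(3))


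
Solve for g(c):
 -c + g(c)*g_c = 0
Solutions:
 g(c) = -sqrt(C1 + c^2)
 g(c) = sqrt(C1 + c^2)


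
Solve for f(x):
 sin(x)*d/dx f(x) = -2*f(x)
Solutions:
 f(x) = C1*(cos(x) + 1)/(cos(x) - 1)


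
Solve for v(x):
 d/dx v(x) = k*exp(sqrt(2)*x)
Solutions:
 v(x) = C1 + sqrt(2)*k*exp(sqrt(2)*x)/2


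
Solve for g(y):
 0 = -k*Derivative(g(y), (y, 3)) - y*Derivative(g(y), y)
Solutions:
 g(y) = C1 + Integral(C2*airyai(y*(-1/k)^(1/3)) + C3*airybi(y*(-1/k)^(1/3)), y)


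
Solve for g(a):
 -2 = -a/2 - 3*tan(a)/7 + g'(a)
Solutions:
 g(a) = C1 + a^2/4 - 2*a - 3*log(cos(a))/7


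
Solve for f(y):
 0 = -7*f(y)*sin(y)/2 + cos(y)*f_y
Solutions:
 f(y) = C1/cos(y)^(7/2)


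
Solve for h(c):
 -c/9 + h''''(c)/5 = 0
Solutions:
 h(c) = C1 + C2*c + C3*c^2 + C4*c^3 + c^5/216


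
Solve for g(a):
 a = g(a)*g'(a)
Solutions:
 g(a) = -sqrt(C1 + a^2)
 g(a) = sqrt(C1 + a^2)


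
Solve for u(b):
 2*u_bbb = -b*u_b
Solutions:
 u(b) = C1 + Integral(C2*airyai(-2^(2/3)*b/2) + C3*airybi(-2^(2/3)*b/2), b)


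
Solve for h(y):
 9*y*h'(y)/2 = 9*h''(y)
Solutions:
 h(y) = C1 + C2*erfi(y/2)


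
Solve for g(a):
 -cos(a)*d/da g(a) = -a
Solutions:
 g(a) = C1 + Integral(a/cos(a), a)


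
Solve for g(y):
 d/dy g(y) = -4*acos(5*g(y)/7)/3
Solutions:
 Integral(1/acos(5*_y/7), (_y, g(y))) = C1 - 4*y/3


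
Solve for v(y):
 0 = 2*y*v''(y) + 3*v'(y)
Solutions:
 v(y) = C1 + C2/sqrt(y)


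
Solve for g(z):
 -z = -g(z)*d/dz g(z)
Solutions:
 g(z) = -sqrt(C1 + z^2)
 g(z) = sqrt(C1 + z^2)


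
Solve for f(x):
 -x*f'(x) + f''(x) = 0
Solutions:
 f(x) = C1 + C2*erfi(sqrt(2)*x/2)


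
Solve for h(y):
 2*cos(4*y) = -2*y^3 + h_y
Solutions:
 h(y) = C1 + y^4/2 + sin(4*y)/2


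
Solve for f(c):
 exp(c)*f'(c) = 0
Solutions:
 f(c) = C1


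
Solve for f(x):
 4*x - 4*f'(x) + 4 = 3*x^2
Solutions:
 f(x) = C1 - x^3/4 + x^2/2 + x


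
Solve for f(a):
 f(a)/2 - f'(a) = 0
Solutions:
 f(a) = C1*exp(a/2)


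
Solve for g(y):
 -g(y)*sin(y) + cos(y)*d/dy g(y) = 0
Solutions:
 g(y) = C1/cos(y)


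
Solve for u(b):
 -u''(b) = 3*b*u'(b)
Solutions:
 u(b) = C1 + C2*erf(sqrt(6)*b/2)


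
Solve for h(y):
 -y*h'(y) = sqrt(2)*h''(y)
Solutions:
 h(y) = C1 + C2*erf(2^(1/4)*y/2)


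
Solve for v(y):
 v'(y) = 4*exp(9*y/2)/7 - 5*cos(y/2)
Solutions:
 v(y) = C1 + 8*exp(9*y/2)/63 - 10*sin(y/2)


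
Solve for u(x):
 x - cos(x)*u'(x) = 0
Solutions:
 u(x) = C1 + Integral(x/cos(x), x)


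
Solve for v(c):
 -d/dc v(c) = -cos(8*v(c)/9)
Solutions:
 -c - 9*log(sin(8*v(c)/9) - 1)/16 + 9*log(sin(8*v(c)/9) + 1)/16 = C1


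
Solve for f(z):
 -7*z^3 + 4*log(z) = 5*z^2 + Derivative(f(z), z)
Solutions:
 f(z) = C1 - 7*z^4/4 - 5*z^3/3 + 4*z*log(z) - 4*z


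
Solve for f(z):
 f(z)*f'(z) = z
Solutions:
 f(z) = -sqrt(C1 + z^2)
 f(z) = sqrt(C1 + z^2)


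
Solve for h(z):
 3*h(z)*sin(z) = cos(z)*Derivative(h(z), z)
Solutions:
 h(z) = C1/cos(z)^3


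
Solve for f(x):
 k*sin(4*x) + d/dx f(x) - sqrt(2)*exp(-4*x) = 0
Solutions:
 f(x) = C1 + k*cos(4*x)/4 - sqrt(2)*exp(-4*x)/4


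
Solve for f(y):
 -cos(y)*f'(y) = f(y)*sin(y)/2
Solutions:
 f(y) = C1*sqrt(cos(y))


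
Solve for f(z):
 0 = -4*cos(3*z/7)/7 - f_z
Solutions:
 f(z) = C1 - 4*sin(3*z/7)/3


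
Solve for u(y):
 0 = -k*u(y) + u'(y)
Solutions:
 u(y) = C1*exp(k*y)


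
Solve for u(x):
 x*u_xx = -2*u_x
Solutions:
 u(x) = C1 + C2/x


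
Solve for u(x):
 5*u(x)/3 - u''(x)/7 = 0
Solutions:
 u(x) = C1*exp(-sqrt(105)*x/3) + C2*exp(sqrt(105)*x/3)


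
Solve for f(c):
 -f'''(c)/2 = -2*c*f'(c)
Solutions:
 f(c) = C1 + Integral(C2*airyai(2^(2/3)*c) + C3*airybi(2^(2/3)*c), c)


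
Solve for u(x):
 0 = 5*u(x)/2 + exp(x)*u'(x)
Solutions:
 u(x) = C1*exp(5*exp(-x)/2)


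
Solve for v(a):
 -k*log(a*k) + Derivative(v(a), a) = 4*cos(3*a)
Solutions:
 v(a) = C1 + a*k*(log(a*k) - 1) + 4*sin(3*a)/3


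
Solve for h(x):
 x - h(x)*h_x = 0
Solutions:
 h(x) = -sqrt(C1 + x^2)
 h(x) = sqrt(C1 + x^2)


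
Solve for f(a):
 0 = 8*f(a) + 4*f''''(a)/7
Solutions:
 f(a) = (C1*sin(2^(3/4)*7^(1/4)*a/2) + C2*cos(2^(3/4)*7^(1/4)*a/2))*exp(-2^(3/4)*7^(1/4)*a/2) + (C3*sin(2^(3/4)*7^(1/4)*a/2) + C4*cos(2^(3/4)*7^(1/4)*a/2))*exp(2^(3/4)*7^(1/4)*a/2)


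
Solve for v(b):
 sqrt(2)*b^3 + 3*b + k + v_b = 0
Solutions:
 v(b) = C1 - sqrt(2)*b^4/4 - 3*b^2/2 - b*k


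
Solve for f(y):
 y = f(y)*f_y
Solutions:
 f(y) = -sqrt(C1 + y^2)
 f(y) = sqrt(C1 + y^2)


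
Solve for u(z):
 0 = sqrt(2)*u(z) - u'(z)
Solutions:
 u(z) = C1*exp(sqrt(2)*z)


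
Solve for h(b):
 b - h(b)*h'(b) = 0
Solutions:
 h(b) = -sqrt(C1 + b^2)
 h(b) = sqrt(C1 + b^2)


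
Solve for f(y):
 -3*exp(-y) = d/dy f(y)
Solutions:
 f(y) = C1 + 3*exp(-y)


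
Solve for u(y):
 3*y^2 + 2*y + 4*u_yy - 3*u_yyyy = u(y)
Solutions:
 u(y) = C1*exp(-y) + C2*exp(y) + C3*exp(-sqrt(3)*y/3) + C4*exp(sqrt(3)*y/3) + 3*y^2 + 2*y + 24


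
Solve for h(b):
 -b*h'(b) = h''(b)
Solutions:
 h(b) = C1 + C2*erf(sqrt(2)*b/2)


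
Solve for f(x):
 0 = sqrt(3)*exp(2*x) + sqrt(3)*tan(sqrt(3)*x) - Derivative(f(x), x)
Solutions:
 f(x) = C1 + sqrt(3)*exp(2*x)/2 - log(cos(sqrt(3)*x))


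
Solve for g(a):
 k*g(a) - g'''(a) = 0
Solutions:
 g(a) = C1*exp(a*k^(1/3)) + C2*exp(a*k^(1/3)*(-1 + sqrt(3)*I)/2) + C3*exp(-a*k^(1/3)*(1 + sqrt(3)*I)/2)


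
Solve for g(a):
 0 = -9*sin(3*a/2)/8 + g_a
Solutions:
 g(a) = C1 - 3*cos(3*a/2)/4


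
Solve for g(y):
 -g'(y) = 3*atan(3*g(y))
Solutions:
 Integral(1/atan(3*_y), (_y, g(y))) = C1 - 3*y


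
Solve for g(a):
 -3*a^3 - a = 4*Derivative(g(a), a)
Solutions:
 g(a) = C1 - 3*a^4/16 - a^2/8
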